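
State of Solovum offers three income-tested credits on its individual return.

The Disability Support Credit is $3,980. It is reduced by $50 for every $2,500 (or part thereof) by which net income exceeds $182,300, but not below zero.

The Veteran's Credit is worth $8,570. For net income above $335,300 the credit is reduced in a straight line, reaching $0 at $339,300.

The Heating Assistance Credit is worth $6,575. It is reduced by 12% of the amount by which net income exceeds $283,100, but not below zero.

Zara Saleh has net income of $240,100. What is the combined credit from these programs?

$17,925

Disability Support Credit: income exceeds $182,300 by $57,800, which is 24 full-or-partial $2,500 increments; reduction = 24 × $50 = $1,200, leaving $2,780.
Veteran's Credit: $240,100 is at or below the $335,300 threshold, so the full $8,570 applies.
Heating Assistance Credit: $240,100 is at or below the $283,100 threshold, so the full $6,575 applies.
Total: $2,780 + $8,570 + $6,575 = $17,925.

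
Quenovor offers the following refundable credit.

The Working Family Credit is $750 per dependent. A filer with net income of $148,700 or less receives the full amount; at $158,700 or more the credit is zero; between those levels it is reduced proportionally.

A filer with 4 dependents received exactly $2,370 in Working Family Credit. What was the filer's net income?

$150,800

Full credit = 4 × $750 = $3,000.
$2,370 is 2,370/3,000 of the full $3,000, so 630/3,000 of the $10,000 range has been used: income = $148,700 + $10,000 × 630/3,000 = $150,800.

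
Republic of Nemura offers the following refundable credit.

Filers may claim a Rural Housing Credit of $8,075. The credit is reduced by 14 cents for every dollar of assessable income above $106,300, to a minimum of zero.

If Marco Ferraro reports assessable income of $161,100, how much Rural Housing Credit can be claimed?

Rural Housing Credit: 14% of the $54,800 excess over $106,300 is $7,672; credit = $8,075 − $7,672 = $403.

$403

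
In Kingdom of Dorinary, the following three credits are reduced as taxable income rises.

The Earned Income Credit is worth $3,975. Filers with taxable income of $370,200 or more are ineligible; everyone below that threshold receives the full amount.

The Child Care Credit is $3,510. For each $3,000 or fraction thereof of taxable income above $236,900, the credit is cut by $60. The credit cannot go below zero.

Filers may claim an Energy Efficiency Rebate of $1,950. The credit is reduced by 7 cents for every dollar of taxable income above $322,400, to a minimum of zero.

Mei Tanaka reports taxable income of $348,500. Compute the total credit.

$5,328

Earned Income Credit: $348,500 is below the $370,200 cutoff, so the full $3,975 applies.
Child Care Credit: income exceeds $236,900 by $111,600, which is 38 full-or-partial $3,000 increments; reduction = 38 × $60 = $2,280, leaving $1,230.
Energy Efficiency Rebate: 7% of the $26,100 excess over $322,400 is $1,827; credit = $1,950 − $1,827 = $123.
Total: $3,975 + $1,230 + $123 = $5,328.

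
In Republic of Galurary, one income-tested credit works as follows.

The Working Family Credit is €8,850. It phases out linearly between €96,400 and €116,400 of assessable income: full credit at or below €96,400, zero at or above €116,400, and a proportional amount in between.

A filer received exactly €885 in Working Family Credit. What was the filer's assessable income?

€114,400

€885 is 885/8,850 of the full €8,850, so 7,965/8,850 of the €20,000 range has been used: income = €96,400 + €20,000 × 7,965/8,850 = €114,400.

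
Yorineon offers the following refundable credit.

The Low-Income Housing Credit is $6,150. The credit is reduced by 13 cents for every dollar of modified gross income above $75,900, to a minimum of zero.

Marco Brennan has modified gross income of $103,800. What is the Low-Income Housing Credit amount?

Low-Income Housing Credit: 13% of the $27,900 excess over $75,900 is $3,627; credit = $6,150 − $3,627 = $2,523.

$2,523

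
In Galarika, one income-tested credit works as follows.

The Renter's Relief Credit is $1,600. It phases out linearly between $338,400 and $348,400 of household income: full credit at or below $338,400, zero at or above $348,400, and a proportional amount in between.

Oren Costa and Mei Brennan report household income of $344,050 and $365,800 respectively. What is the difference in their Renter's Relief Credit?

Oren ($344,050): Renter's Relief Credit: $344,050 is $5,650 into a $10,000 phase-out range, leaving 4,350/10,000 of the credit: $1,600 × 4,350/10,000 = $696.
Mei ($365,800): Renter's Relief Credit: $365,800 is at or above $348,400, so the credit is $0.
Difference: |$696 − $0| = $696.

$696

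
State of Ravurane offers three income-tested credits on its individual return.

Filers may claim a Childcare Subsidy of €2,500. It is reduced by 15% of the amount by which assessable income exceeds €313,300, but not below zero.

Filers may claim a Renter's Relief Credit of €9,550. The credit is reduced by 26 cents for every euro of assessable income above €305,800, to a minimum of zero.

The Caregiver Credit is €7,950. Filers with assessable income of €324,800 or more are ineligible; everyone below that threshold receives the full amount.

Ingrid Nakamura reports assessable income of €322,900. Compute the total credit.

€14,114

Childcare Subsidy: 15% of the €9,600 excess over €313,300 is €1,440; credit = €2,500 − €1,440 = €1,060.
Renter's Relief Credit: 26% of the €17,100 excess over €305,800 is €4,446; credit = €9,550 − €4,446 = €5,104.
Caregiver Credit: €322,900 is below the €324,800 cutoff, so the full €7,950 applies.
Total: €1,060 + €5,104 + €7,950 = €14,114.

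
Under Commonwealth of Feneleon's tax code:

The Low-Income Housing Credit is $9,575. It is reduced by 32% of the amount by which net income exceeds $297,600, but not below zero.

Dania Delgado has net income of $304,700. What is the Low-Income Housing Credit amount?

Low-Income Housing Credit: 32% of the $7,100 excess over $297,600 is $2,272; credit = $9,575 − $2,272 = $7,303.

$7,303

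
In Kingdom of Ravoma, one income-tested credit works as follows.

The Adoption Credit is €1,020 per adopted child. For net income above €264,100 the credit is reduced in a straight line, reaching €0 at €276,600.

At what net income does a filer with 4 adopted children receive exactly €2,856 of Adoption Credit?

€267,850

Full credit = 4 × €1,020 = €4,080.
€2,856 is 2,856/4,080 of the full €4,080, so 1,224/4,080 of the €12,500 range has been used: income = €264,100 + €12,500 × 1,224/4,080 = €267,850.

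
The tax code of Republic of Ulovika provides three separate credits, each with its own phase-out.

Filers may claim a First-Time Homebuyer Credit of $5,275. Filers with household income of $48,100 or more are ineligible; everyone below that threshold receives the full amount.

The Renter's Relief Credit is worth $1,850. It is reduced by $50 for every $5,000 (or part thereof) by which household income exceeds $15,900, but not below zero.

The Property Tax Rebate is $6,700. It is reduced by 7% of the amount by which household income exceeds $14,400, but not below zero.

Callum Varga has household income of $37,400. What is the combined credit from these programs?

$11,965

First-Time Homebuyer Credit: $37,400 is below the $48,100 cutoff, so the full $5,275 applies.
Renter's Relief Credit: income exceeds $15,900 by $21,500, which is 5 full-or-partial $5,000 increments; reduction = 5 × $50 = $250, leaving $1,600.
Property Tax Rebate: 7% of the $23,000 excess over $14,400 is $1,610; credit = $6,700 − $1,610 = $5,090.
Total: $5,275 + $1,600 + $5,090 = $11,965.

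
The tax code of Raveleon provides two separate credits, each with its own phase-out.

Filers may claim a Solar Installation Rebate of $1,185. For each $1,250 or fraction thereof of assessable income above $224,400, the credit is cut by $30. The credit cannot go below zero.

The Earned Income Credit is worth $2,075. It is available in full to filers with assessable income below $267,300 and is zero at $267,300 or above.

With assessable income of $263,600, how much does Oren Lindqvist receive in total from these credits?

Solar Installation Rebate: income exceeds $224,400 by $39,200, which is 32 full-or-partial $1,250 increments; reduction = 32 × $30 = $960, leaving $225.
Earned Income Credit: $263,600 is below the $267,300 cutoff, so the full $2,075 applies.
Total: $225 + $2,075 = $2,300.

$2,300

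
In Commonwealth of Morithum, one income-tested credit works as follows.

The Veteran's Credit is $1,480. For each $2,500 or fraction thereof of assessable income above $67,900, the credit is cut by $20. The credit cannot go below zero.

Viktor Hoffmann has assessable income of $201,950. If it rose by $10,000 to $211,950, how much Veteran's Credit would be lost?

At $201,950 — income exceeds $67,900 by $134,050, which is 54 full-or-partial $2,500 increments; reduction = 54 × $20 = $1,080, leaving $400.
At $211,950 — income exceeds $67,900 by $144,050, which is 58 full-or-partial $2,500 increments; reduction = 58 × $20 = $1,160, leaving $320.
Lost: $400 − $320 = $80.

$80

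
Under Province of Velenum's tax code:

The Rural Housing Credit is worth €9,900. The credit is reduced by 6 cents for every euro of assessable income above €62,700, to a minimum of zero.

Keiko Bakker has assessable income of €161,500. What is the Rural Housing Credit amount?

Rural Housing Credit: 6% of the €98,800 excess over €62,700 is €5,928; credit = €9,900 − €5,928 = €3,972.

€3,972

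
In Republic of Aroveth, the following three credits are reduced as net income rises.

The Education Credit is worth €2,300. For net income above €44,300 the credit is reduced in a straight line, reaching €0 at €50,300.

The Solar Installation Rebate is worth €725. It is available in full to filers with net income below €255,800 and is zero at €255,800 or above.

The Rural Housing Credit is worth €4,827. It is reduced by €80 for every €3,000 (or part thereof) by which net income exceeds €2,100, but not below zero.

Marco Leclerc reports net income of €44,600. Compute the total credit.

Education Credit: €44,600 is €300 into a €6,000 phase-out range, leaving 5,700/6,000 of the credit: €2,300 × 5,700/6,000 = €2,185.
Solar Installation Rebate: €44,600 is below the €255,800 cutoff, so the full €725 applies.
Rural Housing Credit: income exceeds €2,100 by €42,500, which is 15 full-or-partial €3,000 increments; reduction = 15 × €80 = €1,200, leaving €3,627.
Total: €2,185 + €725 + €3,627 = €6,537.

€6,537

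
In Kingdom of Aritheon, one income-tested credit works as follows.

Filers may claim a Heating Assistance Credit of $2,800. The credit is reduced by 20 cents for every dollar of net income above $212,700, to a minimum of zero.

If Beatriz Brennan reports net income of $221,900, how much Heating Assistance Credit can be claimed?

$960

Heating Assistance Credit: 20% of the $9,200 excess over $212,700 is $1,840; credit = $2,800 − $1,840 = $960.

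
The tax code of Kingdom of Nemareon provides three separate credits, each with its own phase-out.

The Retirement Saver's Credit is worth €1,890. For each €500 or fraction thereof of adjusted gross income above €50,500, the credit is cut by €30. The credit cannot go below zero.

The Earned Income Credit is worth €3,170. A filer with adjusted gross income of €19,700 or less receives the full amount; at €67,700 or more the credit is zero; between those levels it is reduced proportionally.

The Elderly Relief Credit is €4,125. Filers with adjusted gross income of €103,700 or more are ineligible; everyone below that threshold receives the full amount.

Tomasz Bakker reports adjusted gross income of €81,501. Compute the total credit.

€4,125

Retirement Saver's Credit: income exceeds €50,500 by €31,001 → 63 increments × €30 = €1,890 ≥ base, so the credit is €0.
Earned Income Credit: €81,501 is at or above €67,700, so the credit is €0.
Elderly Relief Credit: €81,501 is below the €103,700 cutoff, so the full €4,125 applies.
Total: €0 + €0 + €4,125 = €4,125.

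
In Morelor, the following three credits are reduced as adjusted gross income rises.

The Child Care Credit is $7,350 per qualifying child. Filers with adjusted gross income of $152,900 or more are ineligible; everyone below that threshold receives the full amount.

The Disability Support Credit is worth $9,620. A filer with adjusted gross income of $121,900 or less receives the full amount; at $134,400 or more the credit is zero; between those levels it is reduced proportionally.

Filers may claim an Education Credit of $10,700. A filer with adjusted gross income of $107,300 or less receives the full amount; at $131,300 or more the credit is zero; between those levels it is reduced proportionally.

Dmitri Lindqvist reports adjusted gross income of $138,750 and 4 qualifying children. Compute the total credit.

$29,400

Child Care Credit: base = 4 × $7,350 = $29,400. $138,750 is below the $152,900 cutoff, so the full $29,400 applies.
Disability Support Credit: $138,750 is at or above $134,400, so the credit is $0.
Education Credit: $138,750 is at or above $131,300, so the credit is $0.
Total: $29,400 + $0 + $0 = $29,400.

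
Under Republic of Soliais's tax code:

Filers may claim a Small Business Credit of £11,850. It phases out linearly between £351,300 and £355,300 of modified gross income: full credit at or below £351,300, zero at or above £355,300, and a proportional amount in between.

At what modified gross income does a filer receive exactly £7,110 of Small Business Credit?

£352,900

£7,110 is 7,110/11,850 of the full £11,850, so 4,740/11,850 of the £4,000 range has been used: income = £351,300 + £4,000 × 4,740/11,850 = £352,900.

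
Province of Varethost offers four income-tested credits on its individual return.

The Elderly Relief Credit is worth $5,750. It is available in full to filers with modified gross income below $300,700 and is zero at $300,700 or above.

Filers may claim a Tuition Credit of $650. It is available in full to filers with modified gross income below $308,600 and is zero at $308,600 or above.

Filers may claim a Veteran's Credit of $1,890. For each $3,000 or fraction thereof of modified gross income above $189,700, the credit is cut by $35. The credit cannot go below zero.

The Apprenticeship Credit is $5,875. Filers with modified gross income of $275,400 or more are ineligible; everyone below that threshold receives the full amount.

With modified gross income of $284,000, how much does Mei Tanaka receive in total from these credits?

$7,170

Elderly Relief Credit: $284,000 is below the $300,700 cutoff, so the full $5,750 applies.
Tuition Credit: $284,000 is below the $308,600 cutoff, so the full $650 applies.
Veteran's Credit: income exceeds $189,700 by $94,300, which is 32 full-or-partial $3,000 increments; reduction = 32 × $35 = $1,120, leaving $770.
Apprenticeship Credit: $284,000 meets or exceeds the $275,400 cutoff, so the credit is $0.
Total: $5,750 + $650 + $770 + $0 = $7,170.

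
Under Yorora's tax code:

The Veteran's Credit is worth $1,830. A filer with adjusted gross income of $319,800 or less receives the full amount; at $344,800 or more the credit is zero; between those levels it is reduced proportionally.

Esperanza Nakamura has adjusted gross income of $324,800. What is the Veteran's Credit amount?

$1,464

Veteran's Credit: $324,800 is $5,000 into a $25,000 phase-out range, leaving 20,000/25,000 of the credit: $1,830 × 20,000/25,000 = $1,464.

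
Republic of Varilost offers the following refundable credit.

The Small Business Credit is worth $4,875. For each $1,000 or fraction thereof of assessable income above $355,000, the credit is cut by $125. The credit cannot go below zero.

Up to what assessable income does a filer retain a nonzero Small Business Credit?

After 38 increments the reduction is 38 × $125 = $4,750, leaving $125; one more increment wipes it out. Increment 38 ends at excess 38 × $1,000 = $38,000, so the highest qualifying income is $355,000 + $38,000 = $393,000.

$393,000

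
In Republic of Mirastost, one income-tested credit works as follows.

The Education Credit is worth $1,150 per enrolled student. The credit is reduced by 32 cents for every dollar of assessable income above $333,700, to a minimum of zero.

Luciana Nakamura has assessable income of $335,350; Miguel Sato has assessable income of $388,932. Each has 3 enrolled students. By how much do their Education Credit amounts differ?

Luciana ($335,350): Education Credit: base = 3 × $1,150 = $3,450. 32% of the $1,650 excess over $333,700 is $528; credit = $3,450 − $528 = $2,922.
Miguel ($388,932): Education Credit: base = 3 × $1,150 = $3,450. 32% of the $55,232 excess over $333,700 is $17,674.24 ≥ base, so the credit is $0.
Difference: |$2,922 − $0| = $2,922.

$2,922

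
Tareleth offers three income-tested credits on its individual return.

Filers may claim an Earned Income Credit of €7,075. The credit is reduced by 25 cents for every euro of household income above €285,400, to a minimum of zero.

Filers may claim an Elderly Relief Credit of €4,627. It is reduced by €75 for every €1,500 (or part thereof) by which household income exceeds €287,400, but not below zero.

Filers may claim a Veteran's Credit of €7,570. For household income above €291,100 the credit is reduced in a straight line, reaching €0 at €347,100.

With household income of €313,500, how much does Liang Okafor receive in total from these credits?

Earned Income Credit: 25% of the €28,100 excess over €285,400 is €7,025; credit = €7,075 − €7,025 = €50.
Elderly Relief Credit: income exceeds €287,400 by €26,100, which is 18 full-or-partial €1,500 increments; reduction = 18 × €75 = €1,350, leaving €3,277.
Veteran's Credit: €313,500 is €22,400 into a €56,000 phase-out range, leaving 33,600/56,000 of the credit: €7,570 × 33,600/56,000 = €4,542.
Total: €50 + €3,277 + €4,542 = €7,869.

€7,869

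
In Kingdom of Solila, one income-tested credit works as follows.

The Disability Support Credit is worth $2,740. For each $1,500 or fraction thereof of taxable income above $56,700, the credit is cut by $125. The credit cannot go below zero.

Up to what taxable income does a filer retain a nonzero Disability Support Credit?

$88,200

After 21 increments the reduction is 21 × $125 = $2,625, leaving $115; one more increment wipes it out. Increment 21 ends at excess 21 × $1,500 = $31,500, so the highest qualifying income is $56,700 + $31,500 = $88,200.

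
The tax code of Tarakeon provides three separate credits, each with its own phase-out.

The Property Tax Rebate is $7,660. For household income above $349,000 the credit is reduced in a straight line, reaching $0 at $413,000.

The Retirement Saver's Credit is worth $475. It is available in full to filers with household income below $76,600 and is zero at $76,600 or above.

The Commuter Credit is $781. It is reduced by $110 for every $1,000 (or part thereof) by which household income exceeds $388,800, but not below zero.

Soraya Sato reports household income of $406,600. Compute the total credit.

$766

Property Tax Rebate: $406,600 is $57,600 into a $64,000 phase-out range, leaving 6,400/64,000 of the credit: $7,660 × 6,400/64,000 = $766.
Retirement Saver's Credit: $406,600 meets or exceeds the $76,600 cutoff, so the credit is $0.
Commuter Credit: income exceeds $388,800 by $17,800 → 18 increments × $110 = $1,980 ≥ base, so the credit is $0.
Total: $766 + $0 + $0 = $766.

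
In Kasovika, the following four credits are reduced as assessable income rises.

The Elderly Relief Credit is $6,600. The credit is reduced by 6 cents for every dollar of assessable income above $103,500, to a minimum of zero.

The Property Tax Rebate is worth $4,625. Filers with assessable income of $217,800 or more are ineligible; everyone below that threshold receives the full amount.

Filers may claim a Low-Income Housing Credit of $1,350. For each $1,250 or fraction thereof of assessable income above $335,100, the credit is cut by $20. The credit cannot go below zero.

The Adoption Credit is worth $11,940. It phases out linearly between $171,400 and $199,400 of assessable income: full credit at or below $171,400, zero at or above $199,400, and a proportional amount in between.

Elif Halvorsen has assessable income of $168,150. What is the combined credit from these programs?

Elderly Relief Credit: 6% of the $64,650 excess over $103,500 is $3,879; credit = $6,600 − $3,879 = $2,721.
Property Tax Rebate: $168,150 is below the $217,800 cutoff, so the full $4,625 applies.
Low-Income Housing Credit: $168,150 is at or below the $335,100 threshold, so the full $1,350 applies.
Adoption Credit: $168,150 is at or below the $171,400 threshold, so the full $11,940 applies.
Total: $2,721 + $4,625 + $1,350 + $11,940 = $20,636.

$20,636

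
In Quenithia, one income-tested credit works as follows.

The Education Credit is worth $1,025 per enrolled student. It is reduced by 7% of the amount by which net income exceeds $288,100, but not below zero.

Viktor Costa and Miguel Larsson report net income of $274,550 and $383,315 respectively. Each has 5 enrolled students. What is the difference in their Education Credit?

Viktor ($274,550): Education Credit: base = 5 × $1,025 = $5,125. $274,550 is at or below the $288,100 threshold, so the full $5,125 applies.
Miguel ($383,315): Education Credit: base = 5 × $1,025 = $5,125. 7% of the $95,215 excess over $288,100 is $6,665.05 ≥ base, so the credit is $0.
Difference: |$5,125 − $0| = $5,125.

$5,125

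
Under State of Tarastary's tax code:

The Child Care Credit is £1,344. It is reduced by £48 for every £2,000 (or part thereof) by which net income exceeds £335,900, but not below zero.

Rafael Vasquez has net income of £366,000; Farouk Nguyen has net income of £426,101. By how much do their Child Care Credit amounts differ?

£576

Rafael (£366,000): Child Care Credit: income exceeds £335,900 by £30,100, which is 16 full-or-partial £2,000 increments; reduction = 16 × £48 = £768, leaving £576.
Farouk (£426,101): Child Care Credit: income exceeds £335,900 by £90,201 → 46 increments × £48 = £2,208 ≥ base, so the credit is £0.
Difference: |£576 − £0| = £576.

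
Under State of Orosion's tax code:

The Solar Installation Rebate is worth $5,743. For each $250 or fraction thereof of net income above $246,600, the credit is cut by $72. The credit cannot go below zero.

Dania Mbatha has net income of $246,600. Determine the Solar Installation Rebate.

$5,743

Solar Installation Rebate: $246,600 is at or below the $246,600 threshold, so the full $5,743 applies.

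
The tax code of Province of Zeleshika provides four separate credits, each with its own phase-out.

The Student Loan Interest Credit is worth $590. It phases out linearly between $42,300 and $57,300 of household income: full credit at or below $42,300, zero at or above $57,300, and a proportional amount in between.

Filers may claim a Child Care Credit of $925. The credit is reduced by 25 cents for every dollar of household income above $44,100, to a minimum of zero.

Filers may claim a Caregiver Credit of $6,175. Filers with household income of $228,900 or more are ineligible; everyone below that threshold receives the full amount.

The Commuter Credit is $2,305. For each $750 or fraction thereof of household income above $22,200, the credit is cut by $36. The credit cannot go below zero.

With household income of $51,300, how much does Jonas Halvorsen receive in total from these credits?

Student Loan Interest Credit: $51,300 is $9,000 into a $15,000 phase-out range, leaving 6,000/15,000 of the credit: $590 × 6,000/15,000 = $236.
Child Care Credit: 25% of the $7,200 excess over $44,100 is $1,800 ≥ base, so the credit is $0.
Caregiver Credit: $51,300 is below the $228,900 cutoff, so the full $6,175 applies.
Commuter Credit: income exceeds $22,200 by $29,100, which is 39 full-or-partial $750 increments; reduction = 39 × $36 = $1,404, leaving $901.
Total: $236 + $0 + $6,175 + $901 = $7,312.

$7,312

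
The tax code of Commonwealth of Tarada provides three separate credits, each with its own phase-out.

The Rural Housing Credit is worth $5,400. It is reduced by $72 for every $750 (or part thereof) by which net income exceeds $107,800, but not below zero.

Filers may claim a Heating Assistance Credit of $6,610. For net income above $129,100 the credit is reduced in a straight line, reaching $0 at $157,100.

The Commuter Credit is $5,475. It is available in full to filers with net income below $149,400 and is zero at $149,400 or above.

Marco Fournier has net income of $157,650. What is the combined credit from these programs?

Rural Housing Credit: income exceeds $107,800 by $49,850, which is 67 full-or-partial $750 increments; reduction = 67 × $72 = $4,824, leaving $576.
Heating Assistance Credit: $157,650 is at or above $157,100, so the credit is $0.
Commuter Credit: $157,650 meets or exceeds the $149,400 cutoff, so the credit is $0.
Total: $576 + $0 + $0 = $576.

$576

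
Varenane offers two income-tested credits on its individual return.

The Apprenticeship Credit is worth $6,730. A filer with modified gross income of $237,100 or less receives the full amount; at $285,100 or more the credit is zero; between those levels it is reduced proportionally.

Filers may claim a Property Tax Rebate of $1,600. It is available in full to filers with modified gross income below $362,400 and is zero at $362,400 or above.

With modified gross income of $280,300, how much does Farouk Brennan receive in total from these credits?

$2,273

Apprenticeship Credit: $280,300 is $43,200 into a $48,000 phase-out range, leaving 4,800/48,000 of the credit: $6,730 × 4,800/48,000 = $673.
Property Tax Rebate: $280,300 is below the $362,400 cutoff, so the full $1,600 applies.
Total: $673 + $1,600 = $2,273.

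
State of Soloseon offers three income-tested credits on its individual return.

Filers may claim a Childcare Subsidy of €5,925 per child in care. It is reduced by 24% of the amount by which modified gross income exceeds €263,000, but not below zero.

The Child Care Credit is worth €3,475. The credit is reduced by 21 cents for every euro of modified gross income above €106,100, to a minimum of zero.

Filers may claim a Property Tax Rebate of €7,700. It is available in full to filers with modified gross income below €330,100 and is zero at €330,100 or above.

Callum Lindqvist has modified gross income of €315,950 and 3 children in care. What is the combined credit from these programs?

Childcare Subsidy: base = 3 × €5,925 = €17,775. 24% of the €52,950 excess over €263,000 is €12,708; credit = €17,775 − €12,708 = €5,067.
Child Care Credit: 21% of the €209,850 excess over €106,100 is €44,068.50 ≥ base, so the credit is €0.
Property Tax Rebate: €315,950 is below the €330,100 cutoff, so the full €7,700 applies.
Total: €5,067 + €0 + €7,700 = €12,767.

€12,767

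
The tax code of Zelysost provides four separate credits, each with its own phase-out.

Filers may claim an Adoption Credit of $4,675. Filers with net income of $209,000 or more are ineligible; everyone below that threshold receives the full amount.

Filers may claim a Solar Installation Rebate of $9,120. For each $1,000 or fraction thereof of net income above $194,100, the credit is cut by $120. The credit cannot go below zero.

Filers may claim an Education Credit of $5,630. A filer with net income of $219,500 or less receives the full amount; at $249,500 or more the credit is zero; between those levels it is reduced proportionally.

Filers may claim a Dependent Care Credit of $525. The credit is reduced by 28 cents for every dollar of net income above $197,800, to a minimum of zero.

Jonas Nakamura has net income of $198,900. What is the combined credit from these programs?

$19,042

Adoption Credit: $198,900 is below the $209,000 cutoff, so the full $4,675 applies.
Solar Installation Rebate: income exceeds $194,100 by $4,800, which is 5 full-or-partial $1,000 increments; reduction = 5 × $120 = $600, leaving $8,520.
Education Credit: $198,900 is at or below the $219,500 threshold, so the full $5,630 applies.
Dependent Care Credit: 28% of the $1,100 excess over $197,800 is $308; credit = $525 − $308 = $217.
Total: $4,675 + $8,520 + $5,630 + $217 = $19,042.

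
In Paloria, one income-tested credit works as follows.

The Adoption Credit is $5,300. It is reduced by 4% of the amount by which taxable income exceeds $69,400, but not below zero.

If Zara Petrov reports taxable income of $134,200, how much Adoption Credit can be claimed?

Adoption Credit: 4% of the $64,800 excess over $69,400 is $2,592; credit = $5,300 − $2,592 = $2,708.

$2,708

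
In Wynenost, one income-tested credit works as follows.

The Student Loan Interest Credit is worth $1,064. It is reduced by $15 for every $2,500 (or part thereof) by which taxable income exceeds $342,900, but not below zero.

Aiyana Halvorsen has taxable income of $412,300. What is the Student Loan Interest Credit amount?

Student Loan Interest Credit: income exceeds $342,900 by $69,400, which is 28 full-or-partial $2,500 increments; reduction = 28 × $15 = $420, leaving $644.

$644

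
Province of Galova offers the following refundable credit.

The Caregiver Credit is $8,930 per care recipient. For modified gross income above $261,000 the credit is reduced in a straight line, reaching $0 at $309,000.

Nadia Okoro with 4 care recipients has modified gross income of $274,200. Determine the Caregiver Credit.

Caregiver Credit: base = 4 × $8,930 = $35,720. $274,200 is $13,200 into a $48,000 phase-out range, leaving 34,800/48,000 of the credit: $35,720 × 34,800/48,000 = $25,897.

$25,897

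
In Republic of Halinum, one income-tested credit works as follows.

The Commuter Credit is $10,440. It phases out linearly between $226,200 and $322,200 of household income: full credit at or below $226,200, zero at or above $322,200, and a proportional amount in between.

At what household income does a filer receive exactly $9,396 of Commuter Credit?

$9,396 is 9,396/10,440 of the full $10,440, so 1,044/10,440 of the $96,000 range has been used: income = $226,200 + $96,000 × 1,044/10,440 = $235,800.

$235,800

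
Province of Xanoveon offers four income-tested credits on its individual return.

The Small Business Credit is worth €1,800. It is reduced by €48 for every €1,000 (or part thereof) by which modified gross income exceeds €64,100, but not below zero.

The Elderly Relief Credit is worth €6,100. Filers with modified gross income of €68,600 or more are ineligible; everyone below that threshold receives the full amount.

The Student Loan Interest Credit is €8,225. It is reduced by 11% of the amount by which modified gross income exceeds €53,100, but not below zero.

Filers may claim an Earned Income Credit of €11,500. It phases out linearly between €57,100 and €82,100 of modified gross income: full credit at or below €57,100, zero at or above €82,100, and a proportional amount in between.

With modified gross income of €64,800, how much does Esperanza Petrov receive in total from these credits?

€22,748

Small Business Credit: income exceeds €64,100 by €700, which is 1 full-or-partial €1,000 increment; reduction = 1 × €48 = €48, leaving €1,752.
Elderly Relief Credit: €64,800 is below the €68,600 cutoff, so the full €6,100 applies.
Student Loan Interest Credit: 11% of the €11,700 excess over €53,100 is €1,287; credit = €8,225 − €1,287 = €6,938.
Earned Income Credit: €64,800 is €7,700 into a €25,000 phase-out range, leaving 17,300/25,000 of the credit: €11,500 × 17,300/25,000 = €7,958.
Total: €1,752 + €6,100 + €6,938 + €7,958 = €22,748.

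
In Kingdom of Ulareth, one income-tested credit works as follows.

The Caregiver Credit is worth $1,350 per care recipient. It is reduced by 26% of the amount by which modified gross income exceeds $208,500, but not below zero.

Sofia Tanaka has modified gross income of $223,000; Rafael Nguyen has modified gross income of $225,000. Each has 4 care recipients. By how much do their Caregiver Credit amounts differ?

$520

Sofia ($223,000): Caregiver Credit: base = 4 × $1,350 = $5,400. 26% of the $14,500 excess over $208,500 is $3,770; credit = $5,400 − $3,770 = $1,630.
Rafael ($225,000): Caregiver Credit: base = 4 × $1,350 = $5,400. 26% of the $16,500 excess over $208,500 is $4,290; credit = $5,400 − $4,290 = $1,110.
Difference: |$1,630 − $1,110| = $520.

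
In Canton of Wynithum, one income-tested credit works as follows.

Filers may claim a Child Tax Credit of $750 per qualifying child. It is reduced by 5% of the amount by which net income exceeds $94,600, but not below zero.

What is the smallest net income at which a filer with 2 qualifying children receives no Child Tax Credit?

Full credit = 2 × $750 = $1,500.
The credit falls by 5% of each dollar above $94,600, so it reaches zero when the excess is $1,500 / 5% = $30,000: income = $94,600 + $30,000 = $124,600.

$124,600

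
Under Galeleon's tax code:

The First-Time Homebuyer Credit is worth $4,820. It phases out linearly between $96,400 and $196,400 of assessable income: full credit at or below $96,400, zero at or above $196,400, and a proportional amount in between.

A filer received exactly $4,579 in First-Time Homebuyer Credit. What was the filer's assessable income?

$101,400

$4,579 is 4,579/4,820 of the full $4,820, so 241/4,820 of the $100,000 range has been used: income = $96,400 + $100,000 × 241/4,820 = $101,400.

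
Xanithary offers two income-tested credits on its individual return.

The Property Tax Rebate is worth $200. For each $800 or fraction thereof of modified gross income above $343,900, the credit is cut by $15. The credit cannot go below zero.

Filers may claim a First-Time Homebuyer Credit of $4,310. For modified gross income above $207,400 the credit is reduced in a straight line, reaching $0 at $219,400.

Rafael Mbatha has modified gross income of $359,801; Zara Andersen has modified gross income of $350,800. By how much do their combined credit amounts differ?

$65

Rafael ($359,801): Property Tax Rebate: income exceeds $343,900 by $15,901 → 20 increments × $15 = $300 ≥ base, so the credit is $0. First-Time Homebuyer Credit: $359,801 is at or above $219,400, so the credit is $0. total $0 + $0 = $0
Zara ($350,800): Property Tax Rebate: income exceeds $343,900 by $6,900, which is 9 full-or-partial $800 increments; reduction = 9 × $15 = $135, leaving $65. First-Time Homebuyer Credit: $350,800 is at or above $219,400, so the credit is $0. total $65 + $0 = $65
Difference: |$0 − $65| = $65.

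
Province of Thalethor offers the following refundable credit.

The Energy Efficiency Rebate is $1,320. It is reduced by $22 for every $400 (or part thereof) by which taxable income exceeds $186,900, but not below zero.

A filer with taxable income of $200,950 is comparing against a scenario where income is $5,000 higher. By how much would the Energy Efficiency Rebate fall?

$264

At $200,950 — income exceeds $186,900 by $14,050, which is 36 full-or-partial $400 increments; reduction = 36 × $22 = $792, leaving $528.
At $205,950 — income exceeds $186,900 by $19,050, which is 48 full-or-partial $400 increments; reduction = 48 × $22 = $1,056, leaving $264.
Lost: $528 − $264 = $264.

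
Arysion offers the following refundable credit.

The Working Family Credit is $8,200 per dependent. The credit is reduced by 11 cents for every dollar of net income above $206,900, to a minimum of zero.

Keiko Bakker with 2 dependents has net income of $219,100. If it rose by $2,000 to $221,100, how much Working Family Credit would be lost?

At $219,100 — base = 2 × $8,200 = $16,400. 11% of the $12,200 excess over $206,900 is $1,342; credit = $16,400 − $1,342 = $15,058.
At $221,100 — base = 2 × $8,200 = $16,400. 11% of the $14,200 excess over $206,900 is $1,562; credit = $16,400 − $1,562 = $14,838.
Lost: $15,058 − $14,838 = $220.

$220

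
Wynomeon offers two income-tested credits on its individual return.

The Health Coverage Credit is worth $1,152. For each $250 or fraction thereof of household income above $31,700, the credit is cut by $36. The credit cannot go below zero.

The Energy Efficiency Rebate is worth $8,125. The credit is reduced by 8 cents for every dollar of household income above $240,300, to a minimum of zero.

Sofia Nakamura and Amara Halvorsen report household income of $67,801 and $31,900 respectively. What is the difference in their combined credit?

Sofia ($67,801): Health Coverage Credit: income exceeds $31,700 by $36,101 → 145 increments × $36 = $5,220 ≥ base, so the credit is $0. Energy Efficiency Rebate: $67,801 is at or below the $240,300 threshold, so the full $8,125 applies. total $0 + $8,125 = $8,125
Amara ($31,900): Health Coverage Credit: income exceeds $31,700 by $200, which is 1 full-or-partial $250 increment; reduction = 1 × $36 = $36, leaving $1,116. Energy Efficiency Rebate: $31,900 is at or below the $240,300 threshold, so the full $8,125 applies. total $1,116 + $8,125 = $9,241
Difference: |$8,125 − $9,241| = $1,116.

$1,116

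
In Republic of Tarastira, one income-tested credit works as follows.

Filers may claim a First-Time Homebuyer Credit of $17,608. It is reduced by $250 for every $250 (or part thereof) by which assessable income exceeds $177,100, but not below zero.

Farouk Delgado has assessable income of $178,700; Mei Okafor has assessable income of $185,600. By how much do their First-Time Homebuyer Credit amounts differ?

Farouk ($178,700): First-Time Homebuyer Credit: income exceeds $177,100 by $1,600, which is 7 full-or-partial $250 increments; reduction = 7 × $250 = $1,750, leaving $15,858.
Mei ($185,600): First-Time Homebuyer Credit: income exceeds $177,100 by $8,500, which is 34 full-or-partial $250 increments; reduction = 34 × $250 = $8,500, leaving $9,108.
Difference: |$15,858 − $9,108| = $6,750.

$6,750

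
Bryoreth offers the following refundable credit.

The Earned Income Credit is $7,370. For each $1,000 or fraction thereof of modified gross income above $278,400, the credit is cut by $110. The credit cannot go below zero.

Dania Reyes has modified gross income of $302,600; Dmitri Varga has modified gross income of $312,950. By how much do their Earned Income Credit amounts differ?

$1,100

Dania ($302,600): Earned Income Credit: income exceeds $278,400 by $24,200, which is 25 full-or-partial $1,000 increments; reduction = 25 × $110 = $2,750, leaving $4,620.
Dmitri ($312,950): Earned Income Credit: income exceeds $278,400 by $34,550, which is 35 full-or-partial $1,000 increments; reduction = 35 × $110 = $3,850, leaving $3,520.
Difference: |$4,620 − $3,520| = $1,100.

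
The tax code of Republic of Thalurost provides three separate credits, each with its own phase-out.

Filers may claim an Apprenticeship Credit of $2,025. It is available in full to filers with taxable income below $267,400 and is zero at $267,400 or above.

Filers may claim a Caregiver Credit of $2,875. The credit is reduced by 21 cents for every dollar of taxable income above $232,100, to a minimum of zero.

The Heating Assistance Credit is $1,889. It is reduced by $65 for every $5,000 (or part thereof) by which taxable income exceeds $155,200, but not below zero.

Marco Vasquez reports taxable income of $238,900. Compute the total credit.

Apprenticeship Credit: $238,900 is below the $267,400 cutoff, so the full $2,025 applies.
Caregiver Credit: 21% of the $6,800 excess over $232,100 is $1,428; credit = $2,875 − $1,428 = $1,447.
Heating Assistance Credit: income exceeds $155,200 by $83,700, which is 17 full-or-partial $5,000 increments; reduction = 17 × $65 = $1,105, leaving $784.
Total: $2,025 + $1,447 + $784 = $4,256.

$4,256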